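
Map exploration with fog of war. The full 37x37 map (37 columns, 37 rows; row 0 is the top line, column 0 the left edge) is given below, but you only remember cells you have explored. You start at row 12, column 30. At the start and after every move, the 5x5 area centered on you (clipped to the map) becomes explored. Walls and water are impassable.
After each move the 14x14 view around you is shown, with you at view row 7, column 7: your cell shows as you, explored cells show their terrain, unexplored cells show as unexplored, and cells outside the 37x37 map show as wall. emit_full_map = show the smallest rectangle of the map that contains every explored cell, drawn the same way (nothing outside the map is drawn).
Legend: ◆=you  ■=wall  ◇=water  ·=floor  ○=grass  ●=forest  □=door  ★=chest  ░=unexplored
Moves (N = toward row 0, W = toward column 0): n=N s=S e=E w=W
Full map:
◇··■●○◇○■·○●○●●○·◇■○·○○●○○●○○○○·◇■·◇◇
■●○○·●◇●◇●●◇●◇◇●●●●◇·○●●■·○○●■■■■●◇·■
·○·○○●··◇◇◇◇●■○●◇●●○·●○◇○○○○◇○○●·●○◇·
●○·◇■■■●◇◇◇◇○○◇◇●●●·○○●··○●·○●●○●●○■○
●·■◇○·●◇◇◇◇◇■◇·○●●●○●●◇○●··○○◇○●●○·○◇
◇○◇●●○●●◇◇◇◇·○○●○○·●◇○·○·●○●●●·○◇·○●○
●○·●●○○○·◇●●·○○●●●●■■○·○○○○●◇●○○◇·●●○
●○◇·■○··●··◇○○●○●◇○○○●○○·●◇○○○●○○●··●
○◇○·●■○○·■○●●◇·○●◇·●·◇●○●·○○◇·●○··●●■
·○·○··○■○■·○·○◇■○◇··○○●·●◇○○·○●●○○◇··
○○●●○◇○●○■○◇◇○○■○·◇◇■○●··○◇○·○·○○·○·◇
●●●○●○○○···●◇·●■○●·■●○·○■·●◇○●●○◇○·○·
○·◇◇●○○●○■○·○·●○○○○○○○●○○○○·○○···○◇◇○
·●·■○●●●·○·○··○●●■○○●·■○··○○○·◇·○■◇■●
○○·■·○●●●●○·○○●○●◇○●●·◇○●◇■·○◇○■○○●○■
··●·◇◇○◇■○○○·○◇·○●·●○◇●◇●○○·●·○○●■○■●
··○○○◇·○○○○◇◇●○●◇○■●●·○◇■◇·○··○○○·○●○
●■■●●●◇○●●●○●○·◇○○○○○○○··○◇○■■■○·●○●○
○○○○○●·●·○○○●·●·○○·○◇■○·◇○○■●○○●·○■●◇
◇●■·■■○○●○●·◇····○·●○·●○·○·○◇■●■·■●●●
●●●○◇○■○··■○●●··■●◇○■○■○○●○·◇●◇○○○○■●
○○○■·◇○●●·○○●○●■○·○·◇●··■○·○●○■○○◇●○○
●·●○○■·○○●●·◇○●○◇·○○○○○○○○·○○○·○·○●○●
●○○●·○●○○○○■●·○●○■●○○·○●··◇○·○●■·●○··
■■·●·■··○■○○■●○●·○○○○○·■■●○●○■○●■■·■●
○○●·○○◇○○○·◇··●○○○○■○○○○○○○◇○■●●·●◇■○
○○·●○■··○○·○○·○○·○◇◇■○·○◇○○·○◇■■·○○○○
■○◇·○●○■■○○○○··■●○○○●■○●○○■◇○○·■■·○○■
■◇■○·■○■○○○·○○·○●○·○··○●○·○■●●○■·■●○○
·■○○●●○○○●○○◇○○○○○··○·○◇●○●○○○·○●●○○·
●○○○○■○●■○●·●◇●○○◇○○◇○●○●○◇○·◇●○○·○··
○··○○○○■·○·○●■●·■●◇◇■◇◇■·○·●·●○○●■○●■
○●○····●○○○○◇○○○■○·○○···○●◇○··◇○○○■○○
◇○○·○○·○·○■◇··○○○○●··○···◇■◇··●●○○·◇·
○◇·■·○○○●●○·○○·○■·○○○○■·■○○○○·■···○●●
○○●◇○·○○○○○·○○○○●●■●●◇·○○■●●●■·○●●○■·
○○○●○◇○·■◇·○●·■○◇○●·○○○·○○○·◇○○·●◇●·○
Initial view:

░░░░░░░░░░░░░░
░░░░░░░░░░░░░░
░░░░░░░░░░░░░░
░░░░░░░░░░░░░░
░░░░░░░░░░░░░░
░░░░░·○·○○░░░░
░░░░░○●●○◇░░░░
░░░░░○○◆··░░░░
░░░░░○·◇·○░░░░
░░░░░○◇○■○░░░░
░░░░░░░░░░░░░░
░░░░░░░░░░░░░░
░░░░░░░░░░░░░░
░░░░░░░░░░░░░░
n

░░░░░░░░░░░░░░
░░░░░░░░░░░░░░
░░░░░░░░░░░░░░
░░░░░░░░░░░░░░
░░░░░░░░░░░░░░
░░░░░·○●●○░░░░
░░░░░·○·○○░░░░
░░░░░○●◆○◇░░░░
░░░░░○○···░░░░
░░░░░○·◇·○░░░░
░░░░░○◇○■○░░░░
░░░░░░░░░░░░░░
░░░░░░░░░░░░░░
░░░░░░░░░░░░░░

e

░░░░░░░░░░░░░■
░░░░░░░░░░░░░■
░░░░░░░░░░░░░■
░░░░░░░░░░░░░■
░░░░░░░░░░░░░■
░░░░·○●●○○░░░■
░░░░·○·○○·░░░■
░░░░○●●◆◇○░░░■
░░░░○○···○░░░■
░░░░○·◇·○■░░░■
░░░░○◇○■○░░░░■
░░░░░░░░░░░░░■
░░░░░░░░░░░░░■
░░░░░░░░░░░░░■

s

░░░░░░░░░░░░░■
░░░░░░░░░░░░░■
░░░░░░░░░░░░░■
░░░░░░░░░░░░░■
░░░░·○●●○○░░░■
░░░░·○·○○·░░░■
░░░░○●●○◇○░░░■
░░░░○○·◆·○░░░■
░░░░○·◇·○■░░░■
░░░░○◇○■○○░░░■
░░░░░░░░░░░░░■
░░░░░░░░░░░░░■
░░░░░░░░░░░░░■
░░░░░░░░░░░░░■

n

░░░░░░░░░░░░░■
░░░░░░░░░░░░░■
░░░░░░░░░░░░░■
░░░░░░░░░░░░░■
░░░░░░░░░░░░░■
░░░░·○●●○○░░░■
░░░░·○·○○·░░░■
░░░░○●●◆◇○░░░■
░░░░○○···○░░░■
░░░░○·◇·○■░░░■
░░░░○◇○■○○░░░■
░░░░░░░░░░░░░■
░░░░░░░░░░░░░■
░░░░░░░░░░░░░■

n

░░░░░░░░░░░░░■
░░░░░░░░░░░░░■
░░░░░░░░░░░░░■
░░░░░░░░░░░░░■
░░░░░░░░░░░░░■
░░░░░·●○··░░░■
░░░░·○●●○○░░░■
░░░░·○·◆○·░░░■
░░░░○●●○◇○░░░■
░░░░○○···○░░░■
░░░░○·◇·○■░░░■
░░░░○◇○■○○░░░■
░░░░░░░░░░░░░■
░░░░░░░░░░░░░■

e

░░░░░░░░░░░░■■
░░░░░░░░░░░░■■
░░░░░░░░░░░░■■
░░░░░░░░░░░░■■
░░░░░░░░░░░░■■
░░░░·●○··●░░■■
░░░·○●●○○◇░░■■
░░░·○·○◆·○░░■■
░░░○●●○◇○·░░■■
░░░○○···○◇░░■■
░░░○·◇·○■░░░■■
░░░○◇○■○○░░░■■
░░░░░░░░░░░░■■
░░░░░░░░░░░░■■

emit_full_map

░·●○··●
·○●●○○◇
·○·○◆·○
○●●○◇○·
○○···○◇
○·◇·○■░
○◇○■○○░

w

░░░░░░░░░░░░░■
░░░░░░░░░░░░░■
░░░░░░░░░░░░░■
░░░░░░░░░░░░░■
░░░░░░░░░░░░░■
░░░░░·●○··●░░■
░░░░·○●●○○◇░░■
░░░░·○·◆○·○░░■
░░░░○●●○◇○·░░■
░░░░○○···○◇░░■
░░░░○·◇·○■░░░■
░░░░○◇○■○○░░░■
░░░░░░░░░░░░░■
░░░░░░░░░░░░░■

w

░░░░░░░░░░░░░░
░░░░░░░░░░░░░░
░░░░░░░░░░░░░░
░░░░░░░░░░░░░░
░░░░░░░░░░░░░░
░░░░░◇·●○··●░░
░░░░░·○●●○○◇░░
░░░░░·○◆○○·○░░
░░░░░○●●○◇○·░░
░░░░░○○···○◇░░
░░░░░○·◇·○■░░░
░░░░░○◇○■○○░░░
░░░░░░░░░░░░░░
░░░░░░░░░░░░░░

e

░░░░░░░░░░░░░■
░░░░░░░░░░░░░■
░░░░░░░░░░░░░■
░░░░░░░░░░░░░■
░░░░░░░░░░░░░■
░░░░◇·●○··●░░■
░░░░·○●●○○◇░░■
░░░░·○·◆○·○░░■
░░░░○●●○◇○·░░■
░░░░○○···○◇░░■
░░░░○·◇·○■░░░■
░░░░○◇○■○○░░░■
░░░░░░░░░░░░░■
░░░░░░░░░░░░░■

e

░░░░░░░░░░░░■■
░░░░░░░░░░░░■■
░░░░░░░░░░░░■■
░░░░░░░░░░░░■■
░░░░░░░░░░░░■■
░░░◇·●○··●░░■■
░░░·○●●○○◇░░■■
░░░·○·○◆·○░░■■
░░░○●●○◇○·░░■■
░░░○○···○◇░░■■
░░░○·◇·○■░░░■■
░░░○◇○■○○░░░■■
░░░░░░░░░░░░■■
░░░░░░░░░░░░■■

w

░░░░░░░░░░░░░■
░░░░░░░░░░░░░■
░░░░░░░░░░░░░■
░░░░░░░░░░░░░■
░░░░░░░░░░░░░■
░░░░◇·●○··●░░■
░░░░·○●●○○◇░░■
░░░░·○·◆○·○░░■
░░░░○●●○◇○·░░■
░░░░○○···○◇░░■
░░░░○·◇·○■░░░■
░░░░○◇○■○○░░░■
░░░░░░░░░░░░░■
░░░░░░░░░░░░░■

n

░░░░░░░░░░░░░■
░░░░░░░░░░░░░■
░░░░░░░░░░░░░■
░░░░░░░░░░░░░■
░░░░░░░░░░░░░■
░░░░░○●○○●░░░■
░░░░◇·●○··●░░■
░░░░·○●◆○○◇░░■
░░░░·○·○○·○░░■
░░░░○●●○◇○·░░■
░░░░○○···○◇░░■
░░░░○·◇·○■░░░■
░░░░○◇○■○○░░░■
░░░░░░░░░░░░░■

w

░░░░░░░░░░░░░░
░░░░░░░░░░░░░░
░░░░░░░░░░░░░░
░░░░░░░░░░░░░░
░░░░░░░░░░░░░░
░░░░░○○●○○●░░░
░░░░░◇·●○··●░░
░░░░░·○◆●○○◇░░
░░░░░·○·○○·○░░
░░░░░○●●○◇○·░░
░░░░░○○···○◇░░
░░░░░○·◇·○■░░░
░░░░░○◇○■○○░░░
░░░░░░░░░░░░░░

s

░░░░░░░░░░░░░░
░░░░░░░░░░░░░░
░░░░░░░░░░░░░░
░░░░░░░░░░░░░░
░░░░░○○●○○●░░░
░░░░░◇·●○··●░░
░░░░░·○●●○○◇░░
░░░░░·○◆○○·○░░
░░░░░○●●○◇○·░░
░░░░░○○···○◇░░
░░░░░○·◇·○■░░░
░░░░░○◇○■○○░░░
░░░░░░░░░░░░░░
░░░░░░░░░░░░░░

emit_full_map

○○●○○●░
◇·●○··●
·○●●○○◇
·○◆○○·○
○●●○◇○·
○○···○◇
○·◇·○■░
○◇○■○○░

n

░░░░░░░░░░░░░░
░░░░░░░░░░░░░░
░░░░░░░░░░░░░░
░░░░░░░░░░░░░░
░░░░░░░░░░░░░░
░░░░░○○●○○●░░░
░░░░░◇·●○··●░░
░░░░░·○◆●○○◇░░
░░░░░·○·○○·○░░
░░░░░○●●○◇○·░░
░░░░░○○···○◇░░
░░░░░○·◇·○■░░░
░░░░░○◇○■○○░░░
░░░░░░░░░░░░░░

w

░░░░░░░░░░░░░░
░░░░░░░░░░░░░░
░░░░░░░░░░░░░░
░░░░░░░░░░░░░░
░░░░░░░░░░░░░░
░░░░░○○○●○○●░░
░░░░░○◇·●○··●░
░░░░░○·◆●●○○◇░
░░░░░○·○·○○·○░
░░░░░◇○●●○◇○·░
░░░░░░○○···○◇░
░░░░░░○·◇·○■░░
░░░░░░○◇○■○○░░
░░░░░░░░░░░░░░

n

░░░░░░░░░░░░░░
░░░░░░░░░░░░░░
░░░░░░░░░░░░░░
░░░░░░░░░░░░░░
░░░░░░░░░░░░░░
░░░░░●◇●○○░░░░
░░░░░○○○●○○●░░
░░░░░○◇◆●○··●░
░░░░░○·○●●○○◇░
░░░░░○·○·○○·○░
░░░░░◇○●●○◇○·░
░░░░░░○○···○◇░
░░░░░░○·◇·○■░░
░░░░░░○◇○■○○░░

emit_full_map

●◇●○○░░░
○○○●○○●░
○◇◆●○··●
○·○●●○○◇
○·○·○○·○
◇○●●○◇○·
░○○···○◇
░○·◇·○■░
░○◇○■○○░


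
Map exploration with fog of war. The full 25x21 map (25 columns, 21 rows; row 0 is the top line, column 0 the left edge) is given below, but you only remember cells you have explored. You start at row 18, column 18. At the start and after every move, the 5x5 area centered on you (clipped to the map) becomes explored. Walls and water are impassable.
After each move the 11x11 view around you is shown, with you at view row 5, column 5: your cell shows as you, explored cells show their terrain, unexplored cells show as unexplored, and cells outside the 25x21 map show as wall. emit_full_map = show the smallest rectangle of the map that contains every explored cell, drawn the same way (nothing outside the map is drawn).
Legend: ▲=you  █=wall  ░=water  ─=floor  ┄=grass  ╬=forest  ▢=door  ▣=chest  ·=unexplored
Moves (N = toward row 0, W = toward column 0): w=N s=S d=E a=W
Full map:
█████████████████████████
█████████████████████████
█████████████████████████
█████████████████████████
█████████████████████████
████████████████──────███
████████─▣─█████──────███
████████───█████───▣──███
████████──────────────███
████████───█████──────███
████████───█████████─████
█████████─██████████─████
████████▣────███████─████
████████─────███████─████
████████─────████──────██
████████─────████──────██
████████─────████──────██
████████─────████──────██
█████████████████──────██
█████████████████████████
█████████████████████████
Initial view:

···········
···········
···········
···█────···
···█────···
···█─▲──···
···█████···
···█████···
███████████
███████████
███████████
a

···········
···········
···········
···██────··
···██────··
···██▲───··
···██████··
···██████··
███████████
███████████
███████████

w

···········
···········
···········
···██───···
···██────··
···██▲───··
···██────··
···██████··
···██████··
███████████
███████████

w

···········
···········
···········
···██───···
···██───···
···██▲───··
···██────··
···██────··
···██████··
···██████··
███████████

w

···········
···········
···········
···█████···
···██───···
···██▲──···
···██────··
···██────··
···██────··
···██████··
···██████··

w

···········
···········
···········
···█████···
···█████···
···██▲──···
···██───···
···██────··
···██────··
···██────··
···██████··

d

···········
···········
···········
··█████─···
··█████─···
··██─▲──···
··██────···
··██────···
··██────···
··██────···
··██████···

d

···········
···········
···········
·█████─█···
·█████─█···
·██──▲──···
·██─────···
·██─────···
·██────····
·██────····
·██████····

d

··········█
··········█
··········█
█████─██··█
█████─██··█
██───▲──··█
██──────··█
██──────··█
██────····█
██────····█
██████····█

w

··········█
··········█
··········█
···██─██··█
█████─██··█
█████▲██··█
██──────··█
██──────··█
██──────··█
██────····█
██────····█

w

··········█
··········█
··········█
···██─██··█
···██─██··█
█████▲██··█
█████─██··█
██──────··█
██──────··█
██──────··█
██────····█

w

··········█
··········█
··········█
···────█··█
···██─██··█
···██▲██··█
█████─██··█
█████─██··█
██──────··█
██──────··█
██──────··█

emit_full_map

···────█
···██─██
···██▲██
█████─██
█████─██
██──────
██──────
██──────
██────··
██────··
██████··
██████··

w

··········█
··········█
··········█
···────█··█
···────█··█
···██▲██··█
···██─██··█
█████─██··█
█████─██··█
██──────··█
██──────··█

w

··········█
··········█
··········█
···─▣──█··█
···────█··█
···──▲─█··█
···██─██··█
···██─██··█
█████─██··█
█████─██··█
██──────··█

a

···········
···········
···········
···──▣──█··
···─────█··
···──▲──█··
···███─██··
···███─██··
·█████─██··
·█████─██··
·██──────··

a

···········
···········
···········
···───▣──█·
···──────█·
···──▲───█·
···████─██·
···████─██·
··█████─██·
··█████─██·
··██──────·

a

···········
···········
···········
···█───▣──█
···───────█
···█─▲────█
···█████─██
···█████─██
···█████─██
···█████─██
···██──────

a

···········
···········
···········
···██───▣──
···────────
···██▲─────
···██████─█
···██████─█
····█████─█
····█████─█
····██─────

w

···········
···········
···········
···██───···
···██───▣──
···──▲─────
···██──────
···██████─█
···██████─█
····█████─█
····█████─█

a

···········
···········
···········
···███───··
···███───▣─
···──▲─────
···███─────
···███████─
····██████─
·····█████─
·····█████─

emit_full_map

███───····
███───▣──█
──▲──────█
███──────█
███████─██
·██████─██
··█████─██
··█████─██
··██──────
··██──────
··██──────
··██────··
··██────··
··██████··
··██████··


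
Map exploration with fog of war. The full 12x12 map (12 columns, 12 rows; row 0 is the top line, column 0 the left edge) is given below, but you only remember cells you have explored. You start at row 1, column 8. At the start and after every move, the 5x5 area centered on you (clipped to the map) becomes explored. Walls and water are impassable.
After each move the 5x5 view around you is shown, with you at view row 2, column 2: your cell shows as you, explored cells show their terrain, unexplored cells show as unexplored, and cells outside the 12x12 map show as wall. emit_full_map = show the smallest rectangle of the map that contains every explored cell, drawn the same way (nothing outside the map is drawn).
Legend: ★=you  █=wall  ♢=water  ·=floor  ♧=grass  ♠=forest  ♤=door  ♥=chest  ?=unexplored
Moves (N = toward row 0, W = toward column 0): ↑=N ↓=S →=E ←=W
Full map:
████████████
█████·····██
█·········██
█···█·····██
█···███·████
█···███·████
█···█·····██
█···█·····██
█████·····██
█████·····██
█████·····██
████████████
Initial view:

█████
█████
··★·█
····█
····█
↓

█████
····█
··★·█
····█
█·███

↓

····█
····█
··★·█
█·███
█·███

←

·····
·····
··★··
██·██
██·██

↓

·····
·····
██★██
██·██
·····

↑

·····
·····
··★··
██·██
██·██

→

····█
····█
··★·█
█·███
█·███

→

···██
···██
··★██
·████
·████


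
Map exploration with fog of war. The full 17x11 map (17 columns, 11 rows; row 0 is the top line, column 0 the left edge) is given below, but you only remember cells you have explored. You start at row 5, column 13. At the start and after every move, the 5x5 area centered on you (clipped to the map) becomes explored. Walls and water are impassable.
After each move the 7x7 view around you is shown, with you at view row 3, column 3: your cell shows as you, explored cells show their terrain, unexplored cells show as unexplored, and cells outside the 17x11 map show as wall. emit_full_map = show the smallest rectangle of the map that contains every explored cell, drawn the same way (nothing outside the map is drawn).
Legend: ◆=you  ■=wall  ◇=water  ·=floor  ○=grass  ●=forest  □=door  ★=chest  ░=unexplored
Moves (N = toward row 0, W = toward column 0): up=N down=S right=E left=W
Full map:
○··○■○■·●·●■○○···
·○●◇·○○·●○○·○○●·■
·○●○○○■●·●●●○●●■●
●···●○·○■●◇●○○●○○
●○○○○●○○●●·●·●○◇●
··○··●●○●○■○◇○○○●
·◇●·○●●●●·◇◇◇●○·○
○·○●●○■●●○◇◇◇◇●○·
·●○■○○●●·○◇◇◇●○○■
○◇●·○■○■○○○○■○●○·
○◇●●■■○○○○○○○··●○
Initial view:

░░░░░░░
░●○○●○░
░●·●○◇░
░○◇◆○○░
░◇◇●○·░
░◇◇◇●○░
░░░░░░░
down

░●○○●○░
░●·●○◇░
░○◇○○○░
░◇◇◆○·░
░◇◇◇●○░
░◇◇●○○░
░░░░░░░

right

●○○●○░■
●·●○◇●■
○◇○○○●■
◇◇●◆·○■
◇◇◇●○·■
◇◇●○○■■
░░░░░░■

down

●·●○◇●■
○◇○○○●■
◇◇●○·○■
◇◇◇◆○·■
◇◇●○○■■
░■○●○·■
░░░░░░■

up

●○○●○░■
●·●○◇●■
○◇○○○●■
◇◇●◆·○■
◇◇◇●○·■
◇◇●○○■■
░■○●○·■

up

░░░░░░■
●○○●○○■
●·●○◇●■
○◇○◆○●■
◇◇●○·○■
◇◇◇●○·■
◇◇●○○■■

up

░░░░░░■
░○●●■●■
●○○●○○■
●·●◆◇●■
○◇○○○●■
◇◇●○·○■
◇◇◇●○·■

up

░░░░░░■
░○○●·■■
░○●●■●■
●○○◆○○■
●·●○◇●■
○◇○○○●■
◇◇●○·○■

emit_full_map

░○○●·■
░○●●■●
●○○◆○○
●·●○◇●
○◇○○○●
◇◇●○·○
◇◇◇●○·
◇◇●○○■
░■○●○·

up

■■■■■■■
░○○···■
░○○●·■■
░○●◆■●■
●○○●○○■
●·●○◇●■
○◇○○○●■

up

■■■■■■■
■■■■■■■
░○○···■
░○○◆·■■
░○●●■●■
●○○●○○■
●·●○◇●■

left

■■■■■■■
■■■■■■■
░■○○···
░·○◆●·■
░●○●●■●
░●○○●○○
░●·●○◇●

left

■■■■■■■
■■■■■■■
░●■○○··
░○·◆○●·
░●●○●●■
░◇●○○●○
░░●·●○◇

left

■■■■■■■
■■■■■■■
░·●■○○·
░○○◆○○●
░●●●○●●
░●◇●○○●
░░░●·●○

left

■■■■■■■
■■■■■■■
░●·●■○○
░●○◆·○○
░·●●●○●
░■●◇●○○
░░░░●·●

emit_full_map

●·●■○○···
●○◆·○○●·■
·●●●○●●■●
■●◇●○○●○○
░░░●·●○◇●
░░░○◇○○○●
░░░◇◇●○·○
░░░◇◇◇●○·
░░░◇◇●○○■
░░░░■○●○·


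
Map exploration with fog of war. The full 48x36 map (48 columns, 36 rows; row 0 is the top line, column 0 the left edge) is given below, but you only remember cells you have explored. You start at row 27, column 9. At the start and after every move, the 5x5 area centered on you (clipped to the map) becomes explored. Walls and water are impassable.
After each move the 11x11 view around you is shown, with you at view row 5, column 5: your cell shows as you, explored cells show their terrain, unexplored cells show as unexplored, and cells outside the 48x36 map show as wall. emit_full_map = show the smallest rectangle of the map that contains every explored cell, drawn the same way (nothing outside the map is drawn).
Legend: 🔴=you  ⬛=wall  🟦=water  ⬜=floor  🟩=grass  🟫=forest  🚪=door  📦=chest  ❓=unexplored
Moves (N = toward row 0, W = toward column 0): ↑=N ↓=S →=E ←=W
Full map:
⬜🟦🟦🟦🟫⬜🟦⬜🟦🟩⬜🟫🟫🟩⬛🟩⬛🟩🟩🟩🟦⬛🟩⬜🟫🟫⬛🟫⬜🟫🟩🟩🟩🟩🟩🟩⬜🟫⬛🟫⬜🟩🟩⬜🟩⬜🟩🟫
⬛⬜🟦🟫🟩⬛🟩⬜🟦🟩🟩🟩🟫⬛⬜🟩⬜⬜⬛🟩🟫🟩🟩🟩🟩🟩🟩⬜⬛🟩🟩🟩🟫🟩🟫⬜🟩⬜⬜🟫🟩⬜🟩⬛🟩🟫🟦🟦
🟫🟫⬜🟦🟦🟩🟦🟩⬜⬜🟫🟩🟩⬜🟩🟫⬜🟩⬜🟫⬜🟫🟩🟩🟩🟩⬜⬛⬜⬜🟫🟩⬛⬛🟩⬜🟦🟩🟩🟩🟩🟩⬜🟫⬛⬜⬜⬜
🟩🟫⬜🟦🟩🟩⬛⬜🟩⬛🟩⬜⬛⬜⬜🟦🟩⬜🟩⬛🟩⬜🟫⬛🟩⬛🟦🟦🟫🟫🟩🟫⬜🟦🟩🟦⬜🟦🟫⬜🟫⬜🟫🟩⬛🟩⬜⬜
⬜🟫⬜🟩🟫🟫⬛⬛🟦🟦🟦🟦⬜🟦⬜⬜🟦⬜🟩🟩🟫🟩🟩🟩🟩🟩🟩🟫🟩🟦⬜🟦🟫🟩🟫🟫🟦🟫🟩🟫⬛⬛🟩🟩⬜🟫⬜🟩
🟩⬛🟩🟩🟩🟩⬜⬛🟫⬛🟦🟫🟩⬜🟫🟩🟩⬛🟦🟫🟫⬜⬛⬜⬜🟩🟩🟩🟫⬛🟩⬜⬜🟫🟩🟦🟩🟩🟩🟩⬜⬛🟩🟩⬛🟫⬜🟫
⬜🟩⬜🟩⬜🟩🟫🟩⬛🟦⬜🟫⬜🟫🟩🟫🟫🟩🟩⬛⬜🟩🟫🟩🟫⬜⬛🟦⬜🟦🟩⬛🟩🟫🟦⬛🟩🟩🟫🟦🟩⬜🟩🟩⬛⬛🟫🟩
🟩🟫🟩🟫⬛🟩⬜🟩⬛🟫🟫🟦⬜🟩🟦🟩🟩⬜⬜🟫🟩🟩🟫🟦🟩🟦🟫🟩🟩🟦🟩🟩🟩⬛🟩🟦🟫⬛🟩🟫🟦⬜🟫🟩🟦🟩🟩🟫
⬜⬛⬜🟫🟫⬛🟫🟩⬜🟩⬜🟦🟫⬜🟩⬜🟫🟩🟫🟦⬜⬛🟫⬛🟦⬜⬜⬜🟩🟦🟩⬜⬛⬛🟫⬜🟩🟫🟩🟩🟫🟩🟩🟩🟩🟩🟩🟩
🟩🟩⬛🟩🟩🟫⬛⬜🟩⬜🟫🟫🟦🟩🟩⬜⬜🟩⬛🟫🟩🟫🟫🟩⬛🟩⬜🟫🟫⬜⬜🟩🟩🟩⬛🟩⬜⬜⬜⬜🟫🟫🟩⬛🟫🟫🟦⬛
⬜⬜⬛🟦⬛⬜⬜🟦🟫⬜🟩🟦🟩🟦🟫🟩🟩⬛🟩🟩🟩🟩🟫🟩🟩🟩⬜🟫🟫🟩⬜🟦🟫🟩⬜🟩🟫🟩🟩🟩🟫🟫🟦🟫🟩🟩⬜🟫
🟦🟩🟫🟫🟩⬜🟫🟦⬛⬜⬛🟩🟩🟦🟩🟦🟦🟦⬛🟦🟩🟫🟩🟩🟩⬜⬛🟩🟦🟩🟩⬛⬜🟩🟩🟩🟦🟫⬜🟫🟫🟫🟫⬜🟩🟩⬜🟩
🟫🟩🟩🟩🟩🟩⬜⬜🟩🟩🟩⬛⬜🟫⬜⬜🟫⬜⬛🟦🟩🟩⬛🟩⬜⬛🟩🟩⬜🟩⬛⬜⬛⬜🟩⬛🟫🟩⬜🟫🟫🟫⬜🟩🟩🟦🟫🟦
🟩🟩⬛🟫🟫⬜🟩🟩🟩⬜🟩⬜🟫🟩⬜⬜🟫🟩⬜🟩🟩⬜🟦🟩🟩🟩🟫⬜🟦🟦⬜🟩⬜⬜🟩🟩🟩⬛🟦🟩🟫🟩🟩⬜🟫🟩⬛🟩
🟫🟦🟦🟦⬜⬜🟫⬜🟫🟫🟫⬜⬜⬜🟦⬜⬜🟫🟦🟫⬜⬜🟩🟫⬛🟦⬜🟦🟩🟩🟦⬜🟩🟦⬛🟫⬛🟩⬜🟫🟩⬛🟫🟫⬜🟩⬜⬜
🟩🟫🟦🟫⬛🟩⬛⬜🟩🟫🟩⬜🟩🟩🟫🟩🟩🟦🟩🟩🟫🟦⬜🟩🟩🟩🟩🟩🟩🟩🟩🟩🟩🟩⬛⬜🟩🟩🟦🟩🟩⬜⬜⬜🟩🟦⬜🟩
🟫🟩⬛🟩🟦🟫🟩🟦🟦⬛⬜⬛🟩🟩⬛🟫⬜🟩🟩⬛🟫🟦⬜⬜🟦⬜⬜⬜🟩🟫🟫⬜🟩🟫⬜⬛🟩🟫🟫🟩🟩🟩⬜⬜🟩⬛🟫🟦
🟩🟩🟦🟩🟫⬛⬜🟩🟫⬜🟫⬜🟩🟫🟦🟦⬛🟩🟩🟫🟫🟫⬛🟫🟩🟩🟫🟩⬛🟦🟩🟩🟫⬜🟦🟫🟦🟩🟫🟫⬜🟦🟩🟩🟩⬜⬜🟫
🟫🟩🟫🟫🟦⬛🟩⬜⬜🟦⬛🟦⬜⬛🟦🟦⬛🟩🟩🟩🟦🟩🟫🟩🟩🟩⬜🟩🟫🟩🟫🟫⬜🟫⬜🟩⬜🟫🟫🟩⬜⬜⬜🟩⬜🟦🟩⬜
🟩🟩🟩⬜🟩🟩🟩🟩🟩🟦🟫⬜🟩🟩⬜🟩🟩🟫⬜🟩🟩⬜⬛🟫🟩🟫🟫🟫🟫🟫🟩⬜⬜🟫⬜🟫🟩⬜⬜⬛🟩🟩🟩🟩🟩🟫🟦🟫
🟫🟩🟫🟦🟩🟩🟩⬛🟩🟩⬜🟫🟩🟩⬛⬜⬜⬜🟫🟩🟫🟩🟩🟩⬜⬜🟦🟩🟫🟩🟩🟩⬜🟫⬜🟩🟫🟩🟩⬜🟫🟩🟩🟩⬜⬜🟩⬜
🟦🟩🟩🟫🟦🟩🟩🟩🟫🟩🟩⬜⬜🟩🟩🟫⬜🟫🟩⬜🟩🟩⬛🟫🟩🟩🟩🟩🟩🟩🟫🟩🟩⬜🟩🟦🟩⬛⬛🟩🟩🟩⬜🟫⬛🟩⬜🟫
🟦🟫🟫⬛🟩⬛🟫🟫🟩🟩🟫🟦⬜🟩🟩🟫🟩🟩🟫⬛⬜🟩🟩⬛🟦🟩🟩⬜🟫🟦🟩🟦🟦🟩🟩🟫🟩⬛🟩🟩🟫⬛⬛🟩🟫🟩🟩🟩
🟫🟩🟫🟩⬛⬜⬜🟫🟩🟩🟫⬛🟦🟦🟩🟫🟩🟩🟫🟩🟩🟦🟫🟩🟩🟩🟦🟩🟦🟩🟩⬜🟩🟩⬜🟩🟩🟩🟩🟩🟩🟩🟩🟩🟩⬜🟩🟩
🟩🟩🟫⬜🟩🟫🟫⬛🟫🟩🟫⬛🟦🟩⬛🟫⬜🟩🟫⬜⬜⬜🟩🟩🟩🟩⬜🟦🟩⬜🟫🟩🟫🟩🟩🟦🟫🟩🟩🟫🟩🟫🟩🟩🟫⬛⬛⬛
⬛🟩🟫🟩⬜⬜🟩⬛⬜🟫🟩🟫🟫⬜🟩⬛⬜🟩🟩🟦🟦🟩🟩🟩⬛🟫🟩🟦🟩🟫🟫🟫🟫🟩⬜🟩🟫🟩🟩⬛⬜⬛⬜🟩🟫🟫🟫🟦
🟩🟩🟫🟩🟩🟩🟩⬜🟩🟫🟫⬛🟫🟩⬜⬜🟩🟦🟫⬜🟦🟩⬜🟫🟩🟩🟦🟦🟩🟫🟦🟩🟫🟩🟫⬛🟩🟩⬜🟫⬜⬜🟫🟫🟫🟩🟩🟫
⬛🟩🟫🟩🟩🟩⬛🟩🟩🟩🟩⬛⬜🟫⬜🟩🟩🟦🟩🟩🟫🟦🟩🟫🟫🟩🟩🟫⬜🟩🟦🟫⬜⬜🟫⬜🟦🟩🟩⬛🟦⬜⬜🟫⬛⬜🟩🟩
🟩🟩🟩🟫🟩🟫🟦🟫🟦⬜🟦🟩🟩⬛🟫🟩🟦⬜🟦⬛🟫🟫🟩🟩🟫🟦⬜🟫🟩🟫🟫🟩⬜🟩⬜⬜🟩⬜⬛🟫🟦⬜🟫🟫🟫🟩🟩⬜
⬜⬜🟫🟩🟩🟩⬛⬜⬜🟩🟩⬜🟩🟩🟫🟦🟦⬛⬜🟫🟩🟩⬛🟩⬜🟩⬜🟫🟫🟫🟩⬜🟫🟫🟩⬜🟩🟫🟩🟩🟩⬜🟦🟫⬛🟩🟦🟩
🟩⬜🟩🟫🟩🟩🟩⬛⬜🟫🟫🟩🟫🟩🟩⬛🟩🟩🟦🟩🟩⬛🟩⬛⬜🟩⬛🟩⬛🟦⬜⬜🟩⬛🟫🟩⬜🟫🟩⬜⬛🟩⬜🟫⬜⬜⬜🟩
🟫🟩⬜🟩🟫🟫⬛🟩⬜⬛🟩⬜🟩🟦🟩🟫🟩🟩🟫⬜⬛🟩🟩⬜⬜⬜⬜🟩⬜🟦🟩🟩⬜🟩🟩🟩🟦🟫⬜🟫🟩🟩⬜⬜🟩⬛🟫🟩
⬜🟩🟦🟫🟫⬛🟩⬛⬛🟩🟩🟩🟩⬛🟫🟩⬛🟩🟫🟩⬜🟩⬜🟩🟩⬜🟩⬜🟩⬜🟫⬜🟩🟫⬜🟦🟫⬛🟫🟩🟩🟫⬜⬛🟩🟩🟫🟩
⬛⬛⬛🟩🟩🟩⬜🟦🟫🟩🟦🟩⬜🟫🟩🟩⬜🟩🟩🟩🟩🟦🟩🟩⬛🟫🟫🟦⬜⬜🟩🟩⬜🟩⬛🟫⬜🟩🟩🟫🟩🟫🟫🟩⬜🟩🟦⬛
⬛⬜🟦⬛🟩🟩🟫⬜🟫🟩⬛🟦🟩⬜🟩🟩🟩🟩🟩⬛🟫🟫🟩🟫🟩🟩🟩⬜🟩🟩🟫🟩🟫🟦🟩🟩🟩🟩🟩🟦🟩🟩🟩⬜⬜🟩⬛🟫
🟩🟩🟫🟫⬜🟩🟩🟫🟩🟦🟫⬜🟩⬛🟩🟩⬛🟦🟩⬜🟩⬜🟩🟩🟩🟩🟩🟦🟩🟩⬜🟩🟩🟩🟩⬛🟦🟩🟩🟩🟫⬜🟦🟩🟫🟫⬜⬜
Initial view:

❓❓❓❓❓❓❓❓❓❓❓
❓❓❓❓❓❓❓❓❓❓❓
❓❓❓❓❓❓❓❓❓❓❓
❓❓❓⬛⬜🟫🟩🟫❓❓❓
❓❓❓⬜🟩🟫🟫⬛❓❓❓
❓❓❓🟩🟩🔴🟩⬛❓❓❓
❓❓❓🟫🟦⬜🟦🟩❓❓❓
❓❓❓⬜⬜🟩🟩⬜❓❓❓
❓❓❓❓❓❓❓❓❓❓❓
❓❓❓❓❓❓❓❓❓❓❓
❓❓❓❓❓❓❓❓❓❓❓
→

❓❓❓❓❓❓❓❓❓❓❓
❓❓❓❓❓❓❓❓❓❓❓
❓❓❓❓❓❓❓❓❓❓❓
❓❓⬛⬜🟫🟩🟫🟫❓❓❓
❓❓⬜🟩🟫🟫⬛🟫❓❓❓
❓❓🟩🟩🟩🔴⬛⬜❓❓❓
❓❓🟫🟦⬜🟦🟩🟩❓❓❓
❓❓⬜⬜🟩🟩⬜🟩❓❓❓
❓❓❓❓❓❓❓❓❓❓❓
❓❓❓❓❓❓❓❓❓❓❓
❓❓❓❓❓❓❓❓❓❓❓

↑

❓❓❓❓❓❓❓❓❓❓❓
❓❓❓❓❓❓❓❓❓❓❓
❓❓❓❓❓❓❓❓❓❓❓
❓❓❓🟫🟩🟫⬛🟦❓❓❓
❓❓⬛⬜🟫🟩🟫🟫❓❓❓
❓❓⬜🟩🟫🔴⬛🟫❓❓❓
❓❓🟩🟩🟩🟩⬛⬜❓❓❓
❓❓🟫🟦⬜🟦🟩🟩❓❓❓
❓❓⬜⬜🟩🟩⬜🟩❓❓❓
❓❓❓❓❓❓❓❓❓❓❓
❓❓❓❓❓❓❓❓❓❓❓

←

❓❓❓❓❓❓❓❓❓❓❓
❓❓❓❓❓❓❓❓❓❓❓
❓❓❓❓❓❓❓❓❓❓❓
❓❓❓⬛🟫🟩🟫⬛🟦❓❓
❓❓❓⬛⬜🟫🟩🟫🟫❓❓
❓❓❓⬜🟩🔴🟫⬛🟫❓❓
❓❓❓🟩🟩🟩🟩⬛⬜❓❓
❓❓❓🟫🟦⬜🟦🟩🟩❓❓
❓❓❓⬜⬜🟩🟩⬜🟩❓❓
❓❓❓❓❓❓❓❓❓❓❓
❓❓❓❓❓❓❓❓❓❓❓

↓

❓❓❓❓❓❓❓❓❓❓❓
❓❓❓❓❓❓❓❓❓❓❓
❓❓❓⬛🟫🟩🟫⬛🟦❓❓
❓❓❓⬛⬜🟫🟩🟫🟫❓❓
❓❓❓⬜🟩🟫🟫⬛🟫❓❓
❓❓❓🟩🟩🔴🟩⬛⬜❓❓
❓❓❓🟫🟦⬜🟦🟩🟩❓❓
❓❓❓⬜⬜🟩🟩⬜🟩❓❓
❓❓❓❓❓❓❓❓❓❓❓
❓❓❓❓❓❓❓❓❓❓❓
❓❓❓❓❓❓❓❓❓❓❓

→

❓❓❓❓❓❓❓❓❓❓❓
❓❓❓❓❓❓❓❓❓❓❓
❓❓⬛🟫🟩🟫⬛🟦❓❓❓
❓❓⬛⬜🟫🟩🟫🟫❓❓❓
❓❓⬜🟩🟫🟫⬛🟫❓❓❓
❓❓🟩🟩🟩🔴⬛⬜❓❓❓
❓❓🟫🟦⬜🟦🟩🟩❓❓❓
❓❓⬜⬜🟩🟩⬜🟩❓❓❓
❓❓❓❓❓❓❓❓❓❓❓
❓❓❓❓❓❓❓❓❓❓❓
❓❓❓❓❓❓❓❓❓❓❓

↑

❓❓❓❓❓❓❓❓❓❓❓
❓❓❓❓❓❓❓❓❓❓❓
❓❓❓❓❓❓❓❓❓❓❓
❓❓⬛🟫🟩🟫⬛🟦❓❓❓
❓❓⬛⬜🟫🟩🟫🟫❓❓❓
❓❓⬜🟩🟫🔴⬛🟫❓❓❓
❓❓🟩🟩🟩🟩⬛⬜❓❓❓
❓❓🟫🟦⬜🟦🟩🟩❓❓❓
❓❓⬜⬜🟩🟩⬜🟩❓❓❓
❓❓❓❓❓❓❓❓❓❓❓
❓❓❓❓❓❓❓❓❓❓❓

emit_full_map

⬛🟫🟩🟫⬛🟦
⬛⬜🟫🟩🟫🟫
⬜🟩🟫🔴⬛🟫
🟩🟩🟩🟩⬛⬜
🟫🟦⬜🟦🟩🟩
⬜⬜🟩🟩⬜🟩

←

❓❓❓❓❓❓❓❓❓❓❓
❓❓❓❓❓❓❓❓❓❓❓
❓❓❓❓❓❓❓❓❓❓❓
❓❓❓⬛🟫🟩🟫⬛🟦❓❓
❓❓❓⬛⬜🟫🟩🟫🟫❓❓
❓❓❓⬜🟩🔴🟫⬛🟫❓❓
❓❓❓🟩🟩🟩🟩⬛⬜❓❓
❓❓❓🟫🟦⬜🟦🟩🟩❓❓
❓❓❓⬜⬜🟩🟩⬜🟩❓❓
❓❓❓❓❓❓❓❓❓❓❓
❓❓❓❓❓❓❓❓❓❓❓

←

❓❓❓❓❓❓❓❓❓❓❓
❓❓❓❓❓❓❓❓❓❓❓
❓❓❓❓❓❓❓❓❓❓❓
❓❓❓🟫⬛🟫🟩🟫⬛🟦❓
❓❓❓🟩⬛⬜🟫🟩🟫🟫❓
❓❓❓🟩⬜🔴🟫🟫⬛🟫❓
❓❓❓⬛🟩🟩🟩🟩⬛⬜❓
❓❓❓🟦🟫🟦⬜🟦🟩🟩❓
❓❓❓❓⬜⬜🟩🟩⬜🟩❓
❓❓❓❓❓❓❓❓❓❓❓
❓❓❓❓❓❓❓❓❓❓❓

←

❓❓❓❓❓❓❓❓❓❓❓
❓❓❓❓❓❓❓❓❓❓❓
❓❓❓❓❓❓❓❓❓❓❓
❓❓❓🟫🟫⬛🟫🟩🟫⬛🟦
❓❓❓⬜🟩⬛⬜🟫🟩🟫🟫
❓❓❓🟩🟩🔴🟩🟫🟫⬛🟫
❓❓❓🟩⬛🟩🟩🟩🟩⬛⬜
❓❓❓🟫🟦🟫🟦⬜🟦🟩🟩
❓❓❓❓❓⬜⬜🟩🟩⬜🟩
❓❓❓❓❓❓❓❓❓❓❓
❓❓❓❓❓❓❓❓❓❓❓

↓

❓❓❓❓❓❓❓❓❓❓❓
❓❓❓❓❓❓❓❓❓❓❓
❓❓❓🟫🟫⬛🟫🟩🟫⬛🟦
❓❓❓⬜🟩⬛⬜🟫🟩🟫🟫
❓❓❓🟩🟩⬜🟩🟫🟫⬛🟫
❓❓❓🟩⬛🔴🟩🟩🟩⬛⬜
❓❓❓🟫🟦🟫🟦⬜🟦🟩🟩
❓❓❓🟩⬛⬜⬜🟩🟩⬜🟩
❓❓❓❓❓❓❓❓❓❓❓
❓❓❓❓❓❓❓❓❓❓❓
❓❓❓❓❓❓❓❓❓❓❓

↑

❓❓❓❓❓❓❓❓❓❓❓
❓❓❓❓❓❓❓❓❓❓❓
❓❓❓❓❓❓❓❓❓❓❓
❓❓❓🟫🟫⬛🟫🟩🟫⬛🟦
❓❓❓⬜🟩⬛⬜🟫🟩🟫🟫
❓❓❓🟩🟩🔴🟩🟫🟫⬛🟫
❓❓❓🟩⬛🟩🟩🟩🟩⬛⬜
❓❓❓🟫🟦🟫🟦⬜🟦🟩🟩
❓❓❓🟩⬛⬜⬜🟩🟩⬜🟩
❓❓❓❓❓❓❓❓❓❓❓
❓❓❓❓❓❓❓❓❓❓❓

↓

❓❓❓❓❓❓❓❓❓❓❓
❓❓❓❓❓❓❓❓❓❓❓
❓❓❓🟫🟫⬛🟫🟩🟫⬛🟦
❓❓❓⬜🟩⬛⬜🟫🟩🟫🟫
❓❓❓🟩🟩⬜🟩🟫🟫⬛🟫
❓❓❓🟩⬛🔴🟩🟩🟩⬛⬜
❓❓❓🟫🟦🟫🟦⬜🟦🟩🟩
❓❓❓🟩⬛⬜⬜🟩🟩⬜🟩
❓❓❓❓❓❓❓❓❓❓❓
❓❓❓❓❓❓❓❓❓❓❓
❓❓❓❓❓❓❓❓❓❓❓

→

❓❓❓❓❓❓❓❓❓❓❓
❓❓❓❓❓❓❓❓❓❓❓
❓❓🟫🟫⬛🟫🟩🟫⬛🟦❓
❓❓⬜🟩⬛⬜🟫🟩🟫🟫❓
❓❓🟩🟩⬜🟩🟫🟫⬛🟫❓
❓❓🟩⬛🟩🔴🟩🟩⬛⬜❓
❓❓🟫🟦🟫🟦⬜🟦🟩🟩❓
❓❓🟩⬛⬜⬜🟩🟩⬜🟩❓
❓❓❓❓❓❓❓❓❓❓❓
❓❓❓❓❓❓❓❓❓❓❓
❓❓❓❓❓❓❓❓❓❓❓

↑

❓❓❓❓❓❓❓❓❓❓❓
❓❓❓❓❓❓❓❓❓❓❓
❓❓❓❓❓❓❓❓❓❓❓
❓❓🟫🟫⬛🟫🟩🟫⬛🟦❓
❓❓⬜🟩⬛⬜🟫🟩🟫🟫❓
❓❓🟩🟩⬜🔴🟫🟫⬛🟫❓
❓❓🟩⬛🟩🟩🟩🟩⬛⬜❓
❓❓🟫🟦🟫🟦⬜🟦🟩🟩❓
❓❓🟩⬛⬜⬜🟩🟩⬜🟩❓
❓❓❓❓❓❓❓❓❓❓❓
❓❓❓❓❓❓❓❓❓❓❓

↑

❓❓❓❓❓❓❓❓❓❓❓
❓❓❓❓❓❓❓❓❓❓❓
❓❓❓❓❓❓❓❓❓❓❓
❓❓❓⬜🟫🟩🟩🟫❓❓❓
❓❓🟫🟫⬛🟫🟩🟫⬛🟦❓
❓❓⬜🟩⬛🔴🟫🟩🟫🟫❓
❓❓🟩🟩⬜🟩🟫🟫⬛🟫❓
❓❓🟩⬛🟩🟩🟩🟩⬛⬜❓
❓❓🟫🟦🟫🟦⬜🟦🟩🟩❓
❓❓🟩⬛⬜⬜🟩🟩⬜🟩❓
❓❓❓❓❓❓❓❓❓❓❓

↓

❓❓❓❓❓❓❓❓❓❓❓
❓❓❓❓❓❓❓❓❓❓❓
❓❓❓⬜🟫🟩🟩🟫❓❓❓
❓❓🟫🟫⬛🟫🟩🟫⬛🟦❓
❓❓⬜🟩⬛⬜🟫🟩🟫🟫❓
❓❓🟩🟩⬜🔴🟫🟫⬛🟫❓
❓❓🟩⬛🟩🟩🟩🟩⬛⬜❓
❓❓🟫🟦🟫🟦⬜🟦🟩🟩❓
❓❓🟩⬛⬜⬜🟩🟩⬜🟩❓
❓❓❓❓❓❓❓❓❓❓❓
❓❓❓❓❓❓❓❓❓❓❓

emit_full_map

❓⬜🟫🟩🟩🟫❓❓
🟫🟫⬛🟫🟩🟫⬛🟦
⬜🟩⬛⬜🟫🟩🟫🟫
🟩🟩⬜🔴🟫🟫⬛🟫
🟩⬛🟩🟩🟩🟩⬛⬜
🟫🟦🟫🟦⬜🟦🟩🟩
🟩⬛⬜⬜🟩🟩⬜🟩

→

❓❓❓❓❓❓❓❓❓❓❓
❓❓❓❓❓❓❓❓❓❓❓
❓❓⬜🟫🟩🟩🟫❓❓❓❓
❓🟫🟫⬛🟫🟩🟫⬛🟦❓❓
❓⬜🟩⬛⬜🟫🟩🟫🟫❓❓
❓🟩🟩⬜🟩🔴🟫⬛🟫❓❓
❓🟩⬛🟩🟩🟩🟩⬛⬜❓❓
❓🟫🟦🟫🟦⬜🟦🟩🟩❓❓
❓🟩⬛⬜⬜🟩🟩⬜🟩❓❓
❓❓❓❓❓❓❓❓❓❓❓
❓❓❓❓❓❓❓❓❓❓❓

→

❓❓❓❓❓❓❓❓❓❓❓
❓❓❓❓❓❓❓❓❓❓❓
❓⬜🟫🟩🟩🟫❓❓❓❓❓
🟫🟫⬛🟫🟩🟫⬛🟦❓❓❓
⬜🟩⬛⬜🟫🟩🟫🟫❓❓❓
🟩🟩⬜🟩🟫🔴⬛🟫❓❓❓
🟩⬛🟩🟩🟩🟩⬛⬜❓❓❓
🟫🟦🟫🟦⬜🟦🟩🟩❓❓❓
🟩⬛⬜⬜🟩🟩⬜🟩❓❓❓
❓❓❓❓❓❓❓❓❓❓❓
❓❓❓❓❓❓❓❓❓❓❓

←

❓❓❓❓❓❓❓❓❓❓❓
❓❓❓❓❓❓❓❓❓❓❓
❓❓⬜🟫🟩🟩🟫❓❓❓❓
❓🟫🟫⬛🟫🟩🟫⬛🟦❓❓
❓⬜🟩⬛⬜🟫🟩🟫🟫❓❓
❓🟩🟩⬜🟩🔴🟫⬛🟫❓❓
❓🟩⬛🟩🟩🟩🟩⬛⬜❓❓
❓🟫🟦🟫🟦⬜🟦🟩🟩❓❓
❓🟩⬛⬜⬜🟩🟩⬜🟩❓❓
❓❓❓❓❓❓❓❓❓❓❓
❓❓❓❓❓❓❓❓❓❓❓

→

❓❓❓❓❓❓❓❓❓❓❓
❓❓❓❓❓❓❓❓❓❓❓
❓⬜🟫🟩🟩🟫❓❓❓❓❓
🟫🟫⬛🟫🟩🟫⬛🟦❓❓❓
⬜🟩⬛⬜🟫🟩🟫🟫❓❓❓
🟩🟩⬜🟩🟫🔴⬛🟫❓❓❓
🟩⬛🟩🟩🟩🟩⬛⬜❓❓❓
🟫🟦🟫🟦⬜🟦🟩🟩❓❓❓
🟩⬛⬜⬜🟩🟩⬜🟩❓❓❓
❓❓❓❓❓❓❓❓❓❓❓
❓❓❓❓❓❓❓❓❓❓❓

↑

❓❓❓❓❓❓❓❓❓❓❓
❓❓❓❓❓❓❓❓❓❓❓
❓❓❓❓❓❓❓❓❓❓❓
❓⬜🟫🟩🟩🟫⬛🟦❓❓❓
🟫🟫⬛🟫🟩🟫⬛🟦❓❓❓
⬜🟩⬛⬜🟫🔴🟫🟫❓❓❓
🟩🟩⬜🟩🟫🟫⬛🟫❓❓❓
🟩⬛🟩🟩🟩🟩⬛⬜❓❓❓
🟫🟦🟫🟦⬜🟦🟩🟩❓❓❓
🟩⬛⬜⬜🟩🟩⬜🟩❓❓❓
❓❓❓❓❓❓❓❓❓❓❓

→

❓❓❓❓❓❓❓❓❓❓❓
❓❓❓❓❓❓❓❓❓❓❓
❓❓❓❓❓❓❓❓❓❓❓
⬜🟫🟩🟩🟫⬛🟦🟦❓❓❓
🟫⬛🟫🟩🟫⬛🟦🟩❓❓❓
🟩⬛⬜🟫🟩🔴🟫⬜❓❓❓
🟩⬜🟩🟫🟫⬛🟫🟩❓❓❓
⬛🟩🟩🟩🟩⬛⬜🟫❓❓❓
🟦🟫🟦⬜🟦🟩🟩❓❓❓❓
⬛⬜⬜🟩🟩⬜🟩❓❓❓❓
❓❓❓❓❓❓❓❓❓❓❓

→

❓❓❓❓❓❓❓❓❓❓❓
❓❓❓❓❓❓❓❓❓❓❓
❓❓❓❓❓❓❓❓❓❓❓
🟫🟩🟩🟫⬛🟦🟦🟩❓❓❓
⬛🟫🟩🟫⬛🟦🟩⬛❓❓❓
⬛⬜🟫🟩🟫🔴⬜🟩❓❓❓
⬜🟩🟫🟫⬛🟫🟩⬜❓❓❓
🟩🟩🟩🟩⬛⬜🟫⬜❓❓❓
🟫🟦⬜🟦🟩🟩❓❓❓❓❓
⬜⬜🟩🟩⬜🟩❓❓❓❓❓
❓❓❓❓❓❓❓❓❓❓❓

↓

❓❓❓❓❓❓❓❓❓❓❓
❓❓❓❓❓❓❓❓❓❓❓
🟫🟩🟩🟫⬛🟦🟦🟩❓❓❓
⬛🟫🟩🟫⬛🟦🟩⬛❓❓❓
⬛⬜🟫🟩🟫🟫⬜🟩❓❓❓
⬜🟩🟫🟫⬛🔴🟩⬜❓❓❓
🟩🟩🟩🟩⬛⬜🟫⬜❓❓❓
🟫🟦⬜🟦🟩🟩⬛🟫❓❓❓
⬜⬜🟩🟩⬜🟩❓❓❓❓❓
❓❓❓❓❓❓❓❓❓❓❓
❓❓❓❓❓❓❓❓❓❓❓

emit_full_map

❓⬜🟫🟩🟩🟫⬛🟦🟦🟩
🟫🟫⬛🟫🟩🟫⬛🟦🟩⬛
⬜🟩⬛⬜🟫🟩🟫🟫⬜🟩
🟩🟩⬜🟩🟫🟫⬛🔴🟩⬜
🟩⬛🟩🟩🟩🟩⬛⬜🟫⬜
🟫🟦🟫🟦⬜🟦🟩🟩⬛🟫
🟩⬛⬜⬜🟩🟩⬜🟩❓❓
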